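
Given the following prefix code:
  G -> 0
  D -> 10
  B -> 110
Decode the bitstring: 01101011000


Decoding step by step:
Bits 0 -> G
Bits 110 -> B
Bits 10 -> D
Bits 110 -> B
Bits 0 -> G
Bits 0 -> G


Decoded message: GBDBGG


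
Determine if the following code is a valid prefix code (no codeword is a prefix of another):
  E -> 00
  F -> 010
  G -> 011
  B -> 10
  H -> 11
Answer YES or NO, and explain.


Checking each pair (does one codeword prefix another?):
  E='00' vs F='010': no prefix
  E='00' vs G='011': no prefix
  E='00' vs B='10': no prefix
  E='00' vs H='11': no prefix
  F='010' vs E='00': no prefix
  F='010' vs G='011': no prefix
  F='010' vs B='10': no prefix
  F='010' vs H='11': no prefix
  G='011' vs E='00': no prefix
  G='011' vs F='010': no prefix
  G='011' vs B='10': no prefix
  G='011' vs H='11': no prefix
  B='10' vs E='00': no prefix
  B='10' vs F='010': no prefix
  B='10' vs G='011': no prefix
  B='10' vs H='11': no prefix
  H='11' vs E='00': no prefix
  H='11' vs F='010': no prefix
  H='11' vs G='011': no prefix
  H='11' vs B='10': no prefix
No violation found over all pairs.

YES -- this is a valid prefix code. No codeword is a prefix of any other codeword.


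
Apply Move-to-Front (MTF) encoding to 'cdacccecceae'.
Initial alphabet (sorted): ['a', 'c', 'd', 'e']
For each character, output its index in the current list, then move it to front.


MTF encoding:
'c': index 1 in ['a', 'c', 'd', 'e'] -> ['c', 'a', 'd', 'e']
'd': index 2 in ['c', 'a', 'd', 'e'] -> ['d', 'c', 'a', 'e']
'a': index 2 in ['d', 'c', 'a', 'e'] -> ['a', 'd', 'c', 'e']
'c': index 2 in ['a', 'd', 'c', 'e'] -> ['c', 'a', 'd', 'e']
'c': index 0 in ['c', 'a', 'd', 'e'] -> ['c', 'a', 'd', 'e']
'c': index 0 in ['c', 'a', 'd', 'e'] -> ['c', 'a', 'd', 'e']
'e': index 3 in ['c', 'a', 'd', 'e'] -> ['e', 'c', 'a', 'd']
'c': index 1 in ['e', 'c', 'a', 'd'] -> ['c', 'e', 'a', 'd']
'c': index 0 in ['c', 'e', 'a', 'd'] -> ['c', 'e', 'a', 'd']
'e': index 1 in ['c', 'e', 'a', 'd'] -> ['e', 'c', 'a', 'd']
'a': index 2 in ['e', 'c', 'a', 'd'] -> ['a', 'e', 'c', 'd']
'e': index 1 in ['a', 'e', 'c', 'd'] -> ['e', 'a', 'c', 'd']


Output: [1, 2, 2, 2, 0, 0, 3, 1, 0, 1, 2, 1]


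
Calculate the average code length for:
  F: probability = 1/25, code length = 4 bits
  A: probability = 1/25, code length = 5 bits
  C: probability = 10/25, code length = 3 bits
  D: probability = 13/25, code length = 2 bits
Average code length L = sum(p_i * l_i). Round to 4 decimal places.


Weighted contributions p_i * l_i:
  F: (1/25) * 4 = 4/25
  A: (1/25) * 5 = 5/25
  C: (10/25) * 3 = 30/25
  D: (13/25) * 2 = 26/25
Sum = (4 + 5 + 30 + 26)/25 = 65/25

L = 65/25 = 2.6000 bits/symbol


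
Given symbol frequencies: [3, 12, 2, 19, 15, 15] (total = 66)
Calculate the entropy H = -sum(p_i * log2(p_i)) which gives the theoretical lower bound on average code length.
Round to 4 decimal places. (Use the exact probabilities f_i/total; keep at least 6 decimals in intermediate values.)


Per-symbol terms -p_i * log2(p_i) with p_i = f_i/66:
  p = 3/66 = 0.045455: log2(p) = -4.459432, -p*log2(p) = 0.202701
  p = 12/66 = 0.181818: log2(p) = -2.459432, -p*log2(p) = 0.447169
  p = 2/66 = 0.030303: log2(p) = -5.044394, -p*log2(p) = 0.152860
  p = 19/66 = 0.287879: log2(p) = -1.796467, -p*log2(p) = 0.517165
  p = 15/66 = 0.227273: log2(p) = -2.137504, -p*log2(p) = 0.485796
  p = 15/66 = 0.227273: log2(p) = -2.137504, -p*log2(p) = 0.485796
H = 0.202701 + 0.447169 + 0.152860 + 0.517165 + 0.485796 + 0.485796 = 2.291487

H = 2.2915 bits/symbol


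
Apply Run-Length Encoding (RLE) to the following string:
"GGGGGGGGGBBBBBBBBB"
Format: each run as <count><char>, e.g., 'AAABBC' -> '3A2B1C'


Scanning runs left to right:
  i=0: run of 'G' x 9 -> '9G'
  i=9: run of 'B' x 9 -> '9B'

RLE = 9G9B


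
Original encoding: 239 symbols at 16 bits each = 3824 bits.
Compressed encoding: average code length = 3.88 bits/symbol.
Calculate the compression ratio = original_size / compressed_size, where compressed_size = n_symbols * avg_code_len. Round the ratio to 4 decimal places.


original_size = n_symbols * orig_bits = 239 * 16 = 3824 bits
compressed_size = n_symbols * avg_code_len = 239 * 3.88 = 927.32 bits
ratio = original_size / compressed_size = 3824 / 927.32 = 4.1237

Compression ratio = 4.1237


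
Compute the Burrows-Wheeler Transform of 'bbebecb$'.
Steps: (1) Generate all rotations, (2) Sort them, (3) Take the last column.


Rotations (sorted):
  0: $bbebecb -> last char: b
  1: b$bbebec -> last char: c
  2: bbebecb$ -> last char: $
  3: bebecb$b -> last char: b
  4: becb$bbe -> last char: e
  5: cb$bbebe -> last char: e
  6: ebecb$bb -> last char: b
  7: ecb$bbeb -> last char: b


BWT = bc$beebb


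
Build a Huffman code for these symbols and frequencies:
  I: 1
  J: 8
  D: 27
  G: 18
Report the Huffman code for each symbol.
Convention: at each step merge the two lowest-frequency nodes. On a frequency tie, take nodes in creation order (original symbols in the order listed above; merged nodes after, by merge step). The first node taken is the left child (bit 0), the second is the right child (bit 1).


Huffman tree construction:
Step 1: Merge I(1) + J(8) = 9
Step 2: Merge (I+J)(9) + G(18) = 27
Step 3: Merge D(27) + ((I+J)+G)(27) = 54
Read each symbol's code off the tree from the root (left child = 0, right child = 1).

Codes:
  I: 100 (length 3)
  J: 101 (length 3)
  D: 0 (length 1)
  G: 11 (length 2)
Average code length: 90/54 = 1.6667 bits/symbol


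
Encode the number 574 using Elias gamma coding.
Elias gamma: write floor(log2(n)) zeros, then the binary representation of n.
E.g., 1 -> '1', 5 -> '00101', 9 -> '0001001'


num_bits = floor(log2(574)) + 1 = 10
leading_zeros = num_bits - 1 = 9
binary(574) = 1000111110

Elias gamma(574) = '000000000' + '1000111110' = 0000000001000111110 (19 bits)


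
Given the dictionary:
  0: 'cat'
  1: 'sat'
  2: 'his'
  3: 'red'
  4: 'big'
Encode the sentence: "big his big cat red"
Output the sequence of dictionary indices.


Look up each word in the dictionary:
  'big' -> 4
  'his' -> 2
  'big' -> 4
  'cat' -> 0
  'red' -> 3

Encoded: [4, 2, 4, 0, 3]


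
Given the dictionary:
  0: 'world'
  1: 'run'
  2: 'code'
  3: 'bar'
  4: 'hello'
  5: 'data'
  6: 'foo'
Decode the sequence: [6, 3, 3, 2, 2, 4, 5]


Look up each index in the dictionary:
  6 -> 'foo'
  3 -> 'bar'
  3 -> 'bar'
  2 -> 'code'
  2 -> 'code'
  4 -> 'hello'
  5 -> 'data'

Decoded: "foo bar bar code code hello data"


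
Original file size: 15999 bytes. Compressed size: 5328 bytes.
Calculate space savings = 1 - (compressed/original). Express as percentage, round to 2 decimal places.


ratio = compressed/original = 5328/15999 = 0.333021
savings = 1 - ratio = 1 - 0.333021 = 0.666979
as a percentage: 0.666979 * 100 = 66.7%

Space savings = 1 - 5328/15999 = 66.7%


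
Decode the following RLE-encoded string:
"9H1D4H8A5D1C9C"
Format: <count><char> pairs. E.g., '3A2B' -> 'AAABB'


Expanding each <count><char> pair:
  9H -> 'HHHHHHHHH'
  1D -> 'D'
  4H -> 'HHHH'
  8A -> 'AAAAAAAA'
  5D -> 'DDDDD'
  1C -> 'C'
  9C -> 'CCCCCCCCC'

Decoded = HHHHHHHHHDHHHHAAAAAAAADDDDDCCCCCCCCCC


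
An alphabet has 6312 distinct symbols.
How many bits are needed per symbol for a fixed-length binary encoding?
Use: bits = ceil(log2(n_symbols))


log2(6312) = 12.6239
Bracket: 2^12 = 4096 < 6312 <= 2^13 = 8192
So ceil(log2(6312)) = 13

bits = ceil(log2(6312)) = ceil(12.6239) = 13 bits


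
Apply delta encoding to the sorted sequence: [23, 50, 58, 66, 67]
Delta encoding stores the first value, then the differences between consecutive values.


First value: 23
Deltas:
  50 - 23 = 27
  58 - 50 = 8
  66 - 58 = 8
  67 - 66 = 1


Delta encoded: [23, 27, 8, 8, 1]


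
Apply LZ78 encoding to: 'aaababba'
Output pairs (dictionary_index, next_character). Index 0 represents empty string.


LZ78 encoding steps:
Dictionary: {0: ''}
Step 1: w='' (idx 0), next='a' -> output (0, 'a'), add 'a' as idx 1
Step 2: w='a' (idx 1), next='a' -> output (1, 'a'), add 'aa' as idx 2
Step 3: w='' (idx 0), next='b' -> output (0, 'b'), add 'b' as idx 3
Step 4: w='a' (idx 1), next='b' -> output (1, 'b'), add 'ab' as idx 4
Step 5: w='b' (idx 3), next='a' -> output (3, 'a'), add 'ba' as idx 5


Encoded: [(0, 'a'), (1, 'a'), (0, 'b'), (1, 'b'), (3, 'a')]


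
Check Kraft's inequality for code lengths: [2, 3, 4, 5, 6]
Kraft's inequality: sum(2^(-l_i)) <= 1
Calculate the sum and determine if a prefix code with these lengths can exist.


Sum = 2^(-2) + 2^(-3) + 2^(-4) + 2^(-5) + 2^(-6)
    = 0.25 + 0.125 + 0.0625 + 0.03125 + 0.015625
    = 31/64 = 0.484375
Since 0.484375 <= 1, Kraft's inequality IS satisfied.
A prefix code with these lengths CAN exist.

Kraft sum = 0.484375. Satisfied.


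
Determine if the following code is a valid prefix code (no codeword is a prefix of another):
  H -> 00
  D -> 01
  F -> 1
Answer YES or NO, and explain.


Checking each pair (does one codeword prefix another?):
  H='00' vs D='01': no prefix
  H='00' vs F='1': no prefix
  D='01' vs H='00': no prefix
  D='01' vs F='1': no prefix
  F='1' vs H='00': no prefix
  F='1' vs D='01': no prefix
No violation found over all pairs.

YES -- this is a valid prefix code. No codeword is a prefix of any other codeword.


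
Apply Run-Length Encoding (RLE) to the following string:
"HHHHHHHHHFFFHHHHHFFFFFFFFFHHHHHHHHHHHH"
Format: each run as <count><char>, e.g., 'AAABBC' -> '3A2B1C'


Scanning runs left to right:
  i=0: run of 'H' x 9 -> '9H'
  i=9: run of 'F' x 3 -> '3F'
  i=12: run of 'H' x 5 -> '5H'
  i=17: run of 'F' x 9 -> '9F'
  i=26: run of 'H' x 12 -> '12H'

RLE = 9H3F5H9F12H


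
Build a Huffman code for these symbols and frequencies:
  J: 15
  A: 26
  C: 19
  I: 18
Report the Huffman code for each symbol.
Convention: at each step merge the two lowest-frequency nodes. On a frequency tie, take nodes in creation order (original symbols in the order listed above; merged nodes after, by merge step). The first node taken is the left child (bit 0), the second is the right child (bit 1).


Huffman tree construction:
Step 1: Merge J(15) + I(18) = 33
Step 2: Merge C(19) + A(26) = 45
Step 3: Merge (J+I)(33) + (C+A)(45) = 78
Read each symbol's code off the tree from the root (left child = 0, right child = 1).

Codes:
  J: 00 (length 2)
  A: 11 (length 2)
  C: 10 (length 2)
  I: 01 (length 2)
Average code length: 156/78 = 2.0000 bits/symbol


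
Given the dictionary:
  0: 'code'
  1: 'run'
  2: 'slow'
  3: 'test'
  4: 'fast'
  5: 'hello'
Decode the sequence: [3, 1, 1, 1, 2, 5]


Look up each index in the dictionary:
  3 -> 'test'
  1 -> 'run'
  1 -> 'run'
  1 -> 'run'
  2 -> 'slow'
  5 -> 'hello'

Decoded: "test run run run slow hello"


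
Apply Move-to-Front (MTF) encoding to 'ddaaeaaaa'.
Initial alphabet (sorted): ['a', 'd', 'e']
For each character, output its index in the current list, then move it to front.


MTF encoding:
'd': index 1 in ['a', 'd', 'e'] -> ['d', 'a', 'e']
'd': index 0 in ['d', 'a', 'e'] -> ['d', 'a', 'e']
'a': index 1 in ['d', 'a', 'e'] -> ['a', 'd', 'e']
'a': index 0 in ['a', 'd', 'e'] -> ['a', 'd', 'e']
'e': index 2 in ['a', 'd', 'e'] -> ['e', 'a', 'd']
'a': index 1 in ['e', 'a', 'd'] -> ['a', 'e', 'd']
'a': index 0 in ['a', 'e', 'd'] -> ['a', 'e', 'd']
'a': index 0 in ['a', 'e', 'd'] -> ['a', 'e', 'd']
'a': index 0 in ['a', 'e', 'd'] -> ['a', 'e', 'd']


Output: [1, 0, 1, 0, 2, 1, 0, 0, 0]


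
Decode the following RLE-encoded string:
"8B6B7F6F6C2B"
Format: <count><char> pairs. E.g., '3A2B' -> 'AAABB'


Expanding each <count><char> pair:
  8B -> 'BBBBBBBB'
  6B -> 'BBBBBB'
  7F -> 'FFFFFFF'
  6F -> 'FFFFFF'
  6C -> 'CCCCCC'
  2B -> 'BB'

Decoded = BBBBBBBBBBBBBBFFFFFFFFFFFFFCCCCCCBB


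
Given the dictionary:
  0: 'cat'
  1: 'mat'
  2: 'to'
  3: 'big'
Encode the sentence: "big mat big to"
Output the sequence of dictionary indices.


Look up each word in the dictionary:
  'big' -> 3
  'mat' -> 1
  'big' -> 3
  'to' -> 2

Encoded: [3, 1, 3, 2]


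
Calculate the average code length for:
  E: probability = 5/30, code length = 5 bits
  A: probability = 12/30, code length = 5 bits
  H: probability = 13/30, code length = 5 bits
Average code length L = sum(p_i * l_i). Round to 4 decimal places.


Weighted contributions p_i * l_i:
  E: (5/30) * 5 = 25/30
  A: (12/30) * 5 = 60/30
  H: (13/30) * 5 = 65/30
Sum = (25 + 60 + 65)/30 = 150/30

L = 150/30 = 5.0000 bits/symbol


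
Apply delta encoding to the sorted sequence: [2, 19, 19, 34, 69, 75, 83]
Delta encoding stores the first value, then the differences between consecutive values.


First value: 2
Deltas:
  19 - 2 = 17
  19 - 19 = 0
  34 - 19 = 15
  69 - 34 = 35
  75 - 69 = 6
  83 - 75 = 8


Delta encoded: [2, 17, 0, 15, 35, 6, 8]


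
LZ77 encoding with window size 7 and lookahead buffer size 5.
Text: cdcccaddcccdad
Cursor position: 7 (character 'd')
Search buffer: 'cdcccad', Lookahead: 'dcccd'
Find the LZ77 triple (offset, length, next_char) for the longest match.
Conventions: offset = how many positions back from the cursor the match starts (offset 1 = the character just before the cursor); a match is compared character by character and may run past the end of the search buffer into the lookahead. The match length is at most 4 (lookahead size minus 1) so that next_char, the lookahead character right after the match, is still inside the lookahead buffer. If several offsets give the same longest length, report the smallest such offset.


Try each offset into the search buffer:
  offset=1 (pos 6, char 'd'): match length 1
  offset=2 (pos 5, char 'a'): match length 0
  offset=3 (pos 4, char 'c'): match length 0
  offset=4 (pos 3, char 'c'): match length 0
  offset=5 (pos 2, char 'c'): match length 0
  offset=6 (pos 1, char 'd'): match length 4
  offset=7 (pos 0, char 'c'): match length 0
Longest match has length 4 at offset 6.
next_char = character at position 7 + 4 = 11 -> 'd'

Best match: offset=6, length=4 (matching 'dccc' starting at position 1)
LZ77 triple: (6, 4, 'd')


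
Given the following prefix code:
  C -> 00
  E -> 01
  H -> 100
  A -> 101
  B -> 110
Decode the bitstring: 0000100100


Decoding step by step:
Bits 00 -> C
Bits 00 -> C
Bits 100 -> H
Bits 100 -> H


Decoded message: CCHH


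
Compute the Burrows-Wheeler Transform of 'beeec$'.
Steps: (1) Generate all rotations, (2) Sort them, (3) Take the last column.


Rotations (sorted):
  0: $beeec -> last char: c
  1: beeec$ -> last char: $
  2: c$beee -> last char: e
  3: ec$bee -> last char: e
  4: eec$be -> last char: e
  5: eeec$b -> last char: b


BWT = c$eeeb


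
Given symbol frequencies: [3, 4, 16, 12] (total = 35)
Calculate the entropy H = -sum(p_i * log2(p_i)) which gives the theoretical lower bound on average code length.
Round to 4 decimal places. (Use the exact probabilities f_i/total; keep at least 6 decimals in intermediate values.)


Per-symbol terms -p_i * log2(p_i) with p_i = f_i/35:
  p = 3/35 = 0.085714: log2(p) = -3.544321, -p*log2(p) = 0.303799
  p = 4/35 = 0.114286: log2(p) = -3.129283, -p*log2(p) = 0.357632
  p = 16/35 = 0.457143: log2(p) = -1.129283, -p*log2(p) = 0.516244
  p = 12/35 = 0.342857: log2(p) = -1.544321, -p*log2(p) = 0.529481
H = 0.303799 + 0.357632 + 0.516244 + 0.529481 = 1.707156

H = 1.7072 bits/symbol


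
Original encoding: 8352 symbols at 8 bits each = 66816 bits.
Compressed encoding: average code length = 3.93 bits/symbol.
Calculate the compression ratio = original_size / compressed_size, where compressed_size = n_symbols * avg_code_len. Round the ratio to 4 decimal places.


original_size = n_symbols * orig_bits = 8352 * 8 = 66816 bits
compressed_size = n_symbols * avg_code_len = 8352 * 3.93 = 32823.36 bits
ratio = original_size / compressed_size = 66816 / 32823.36 = 2.0356

Compression ratio = 2.0356


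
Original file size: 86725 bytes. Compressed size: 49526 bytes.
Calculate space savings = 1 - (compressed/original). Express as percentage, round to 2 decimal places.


ratio = compressed/original = 49526/86725 = 0.571069
savings = 1 - ratio = 1 - 0.571069 = 0.428931
as a percentage: 0.428931 * 100 = 42.89%

Space savings = 1 - 49526/86725 = 42.89%


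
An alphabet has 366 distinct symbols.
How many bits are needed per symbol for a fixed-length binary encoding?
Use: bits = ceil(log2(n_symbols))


log2(366) = 8.5157
Bracket: 2^8 = 256 < 366 <= 2^9 = 512
So ceil(log2(366)) = 9

bits = ceil(log2(366)) = ceil(8.5157) = 9 bits


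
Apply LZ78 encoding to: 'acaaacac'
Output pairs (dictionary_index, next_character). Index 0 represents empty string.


LZ78 encoding steps:
Dictionary: {0: ''}
Step 1: w='' (idx 0), next='a' -> output (0, 'a'), add 'a' as idx 1
Step 2: w='' (idx 0), next='c' -> output (0, 'c'), add 'c' as idx 2
Step 3: w='a' (idx 1), next='a' -> output (1, 'a'), add 'aa' as idx 3
Step 4: w='a' (idx 1), next='c' -> output (1, 'c'), add 'ac' as idx 4
Step 5: w='ac' (idx 4), end of input -> output (4, '')


Encoded: [(0, 'a'), (0, 'c'), (1, 'a'), (1, 'c'), (4, '')]


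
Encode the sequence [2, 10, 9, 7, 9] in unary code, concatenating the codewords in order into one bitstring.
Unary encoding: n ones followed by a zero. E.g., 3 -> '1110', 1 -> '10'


Encode each number as n ones followed by a terminating 0:
  2 -> 110 (3 bits)
  10 -> 11111111110 (11 bits)
  9 -> 1111111110 (10 bits)
  7 -> 11111110 (8 bits)
  9 -> 1111111110 (10 bits)
Total length = 3 + 11 + 10 + 8 + 10 = 42 bits.

Unary([2, 10, 9, 7, 9]) = 110111111111101111111110111111101111111110 (42 bits)


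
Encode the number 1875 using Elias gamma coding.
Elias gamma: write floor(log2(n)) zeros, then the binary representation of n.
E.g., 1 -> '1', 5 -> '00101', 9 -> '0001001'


num_bits = floor(log2(1875)) + 1 = 11
leading_zeros = num_bits - 1 = 10
binary(1875) = 11101010011

Elias gamma(1875) = '0000000000' + '11101010011' = 000000000011101010011 (21 bits)


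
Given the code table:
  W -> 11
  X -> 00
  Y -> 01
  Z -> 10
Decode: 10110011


Decoding:
10 -> Z
11 -> W
00 -> X
11 -> W


Result: ZWXW


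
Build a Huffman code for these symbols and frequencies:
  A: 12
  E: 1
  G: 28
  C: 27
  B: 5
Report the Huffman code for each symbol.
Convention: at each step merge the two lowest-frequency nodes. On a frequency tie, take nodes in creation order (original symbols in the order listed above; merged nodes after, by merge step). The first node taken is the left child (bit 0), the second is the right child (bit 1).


Huffman tree construction:
Step 1: Merge E(1) + B(5) = 6
Step 2: Merge (E+B)(6) + A(12) = 18
Step 3: Merge ((E+B)+A)(18) + C(27) = 45
Step 4: Merge G(28) + (((E+B)+A)+C)(45) = 73
Read each symbol's code off the tree from the root (left child = 0, right child = 1).

Codes:
  A: 101 (length 3)
  E: 1000 (length 4)
  G: 0 (length 1)
  C: 11 (length 2)
  B: 1001 (length 4)
Average code length: 142/73 = 1.9452 bits/symbol


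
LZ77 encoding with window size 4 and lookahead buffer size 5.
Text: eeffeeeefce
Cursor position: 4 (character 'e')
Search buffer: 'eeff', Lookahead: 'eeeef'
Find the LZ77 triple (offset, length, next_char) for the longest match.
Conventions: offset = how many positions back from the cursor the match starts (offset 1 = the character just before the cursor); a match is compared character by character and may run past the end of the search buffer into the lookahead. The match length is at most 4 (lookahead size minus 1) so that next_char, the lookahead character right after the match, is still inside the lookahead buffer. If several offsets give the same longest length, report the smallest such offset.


Try each offset into the search buffer:
  offset=1 (pos 3, char 'f'): match length 0
  offset=2 (pos 2, char 'f'): match length 0
  offset=3 (pos 1, char 'e'): match length 1
  offset=4 (pos 0, char 'e'): match length 2
Longest match has length 2 at offset 4.
next_char = character at position 4 + 2 = 6 -> 'e'

Best match: offset=4, length=2 (matching 'ee' starting at position 0)
LZ77 triple: (4, 2, 'e')


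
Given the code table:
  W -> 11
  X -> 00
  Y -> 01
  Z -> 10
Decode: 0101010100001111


Decoding:
01 -> Y
01 -> Y
01 -> Y
01 -> Y
00 -> X
00 -> X
11 -> W
11 -> W


Result: YYYYXXWW


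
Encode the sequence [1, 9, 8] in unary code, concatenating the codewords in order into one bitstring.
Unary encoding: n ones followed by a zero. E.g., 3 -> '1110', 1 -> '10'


Encode each number as n ones followed by a terminating 0:
  1 -> 10 (2 bits)
  9 -> 1111111110 (10 bits)
  8 -> 111111110 (9 bits)
Total length = 2 + 10 + 9 = 21 bits.

Unary([1, 9, 8]) = 101111111110111111110 (21 bits)


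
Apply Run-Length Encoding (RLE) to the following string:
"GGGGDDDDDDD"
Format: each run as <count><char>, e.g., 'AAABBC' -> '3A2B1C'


Scanning runs left to right:
  i=0: run of 'G' x 4 -> '4G'
  i=4: run of 'D' x 7 -> '7D'

RLE = 4G7D


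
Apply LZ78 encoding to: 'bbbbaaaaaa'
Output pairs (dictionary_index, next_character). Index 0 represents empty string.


LZ78 encoding steps:
Dictionary: {0: ''}
Step 1: w='' (idx 0), next='b' -> output (0, 'b'), add 'b' as idx 1
Step 2: w='b' (idx 1), next='b' -> output (1, 'b'), add 'bb' as idx 2
Step 3: w='b' (idx 1), next='a' -> output (1, 'a'), add 'ba' as idx 3
Step 4: w='' (idx 0), next='a' -> output (0, 'a'), add 'a' as idx 4
Step 5: w='a' (idx 4), next='a' -> output (4, 'a'), add 'aa' as idx 5
Step 6: w='aa' (idx 5), end of input -> output (5, '')


Encoded: [(0, 'b'), (1, 'b'), (1, 'a'), (0, 'a'), (4, 'a'), (5, '')]


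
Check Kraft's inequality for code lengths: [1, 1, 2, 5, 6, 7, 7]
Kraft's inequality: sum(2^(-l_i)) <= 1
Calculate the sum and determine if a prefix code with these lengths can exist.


Sum = 2^(-1) + 2^(-1) + 2^(-2) + 2^(-5) + 2^(-6) + 2^(-7) + 2^(-7)
    = 0.5 + 0.5 + 0.25 + 0.03125 + 0.015625 + 0.0078125 + 0.0078125
    = 168/128 = 1.3125
Since 1.3125 > 1, Kraft's inequality is NOT satisfied.
A prefix code with these lengths CANNOT exist.

Kraft sum = 1.3125. Not satisfied.


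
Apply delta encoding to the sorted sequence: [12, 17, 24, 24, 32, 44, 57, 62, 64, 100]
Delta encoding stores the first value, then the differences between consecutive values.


First value: 12
Deltas:
  17 - 12 = 5
  24 - 17 = 7
  24 - 24 = 0
  32 - 24 = 8
  44 - 32 = 12
  57 - 44 = 13
  62 - 57 = 5
  64 - 62 = 2
  100 - 64 = 36


Delta encoded: [12, 5, 7, 0, 8, 12, 13, 5, 2, 36]


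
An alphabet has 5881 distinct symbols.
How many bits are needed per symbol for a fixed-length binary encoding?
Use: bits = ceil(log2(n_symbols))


log2(5881) = 12.5218
Bracket: 2^12 = 4096 < 5881 <= 2^13 = 8192
So ceil(log2(5881)) = 13

bits = ceil(log2(5881)) = ceil(12.5218) = 13 bits


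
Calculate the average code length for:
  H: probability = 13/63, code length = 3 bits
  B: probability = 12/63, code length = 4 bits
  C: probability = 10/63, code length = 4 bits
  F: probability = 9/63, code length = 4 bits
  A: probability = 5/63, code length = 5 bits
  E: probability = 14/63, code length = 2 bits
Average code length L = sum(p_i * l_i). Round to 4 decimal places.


Weighted contributions p_i * l_i:
  H: (13/63) * 3 = 39/63
  B: (12/63) * 4 = 48/63
  C: (10/63) * 4 = 40/63
  F: (9/63) * 4 = 36/63
  A: (5/63) * 5 = 25/63
  E: (14/63) * 2 = 28/63
Sum = (39 + 48 + 40 + 36 + 25 + 28)/63 = 216/63

L = 216/63 = 3.4286 bits/symbol


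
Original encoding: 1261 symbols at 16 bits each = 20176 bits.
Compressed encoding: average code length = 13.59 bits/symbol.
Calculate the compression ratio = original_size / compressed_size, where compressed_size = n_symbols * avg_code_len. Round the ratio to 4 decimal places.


original_size = n_symbols * orig_bits = 1261 * 16 = 20176 bits
compressed_size = n_symbols * avg_code_len = 1261 * 13.59 = 17136.99 bits
ratio = original_size / compressed_size = 20176 / 17136.99 = 1.1773

Compression ratio = 1.1773


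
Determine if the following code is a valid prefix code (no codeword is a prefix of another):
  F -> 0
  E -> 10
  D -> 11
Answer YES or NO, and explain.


Checking each pair (does one codeword prefix another?):
  F='0' vs E='10': no prefix
  F='0' vs D='11': no prefix
  E='10' vs F='0': no prefix
  E='10' vs D='11': no prefix
  D='11' vs F='0': no prefix
  D='11' vs E='10': no prefix
No violation found over all pairs.

YES -- this is a valid prefix code. No codeword is a prefix of any other codeword.


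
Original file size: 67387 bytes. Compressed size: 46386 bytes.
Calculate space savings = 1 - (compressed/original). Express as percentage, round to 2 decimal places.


ratio = compressed/original = 46386/67387 = 0.688352
savings = 1 - ratio = 1 - 0.688352 = 0.311648
as a percentage: 0.311648 * 100 = 31.16%

Space savings = 1 - 46386/67387 = 31.16%


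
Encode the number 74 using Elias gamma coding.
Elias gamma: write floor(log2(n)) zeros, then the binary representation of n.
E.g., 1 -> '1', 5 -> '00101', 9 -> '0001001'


num_bits = floor(log2(74)) + 1 = 7
leading_zeros = num_bits - 1 = 6
binary(74) = 1001010

Elias gamma(74) = '000000' + '1001010' = 0000001001010 (13 bits)


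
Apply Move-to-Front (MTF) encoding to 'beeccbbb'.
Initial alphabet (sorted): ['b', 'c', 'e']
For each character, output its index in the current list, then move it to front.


MTF encoding:
'b': index 0 in ['b', 'c', 'e'] -> ['b', 'c', 'e']
'e': index 2 in ['b', 'c', 'e'] -> ['e', 'b', 'c']
'e': index 0 in ['e', 'b', 'c'] -> ['e', 'b', 'c']
'c': index 2 in ['e', 'b', 'c'] -> ['c', 'e', 'b']
'c': index 0 in ['c', 'e', 'b'] -> ['c', 'e', 'b']
'b': index 2 in ['c', 'e', 'b'] -> ['b', 'c', 'e']
'b': index 0 in ['b', 'c', 'e'] -> ['b', 'c', 'e']
'b': index 0 in ['b', 'c', 'e'] -> ['b', 'c', 'e']


Output: [0, 2, 0, 2, 0, 2, 0, 0]


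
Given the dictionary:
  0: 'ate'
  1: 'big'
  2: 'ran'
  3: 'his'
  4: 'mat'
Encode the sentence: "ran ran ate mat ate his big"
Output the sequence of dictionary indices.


Look up each word in the dictionary:
  'ran' -> 2
  'ran' -> 2
  'ate' -> 0
  'mat' -> 4
  'ate' -> 0
  'his' -> 3
  'big' -> 1

Encoded: [2, 2, 0, 4, 0, 3, 1]


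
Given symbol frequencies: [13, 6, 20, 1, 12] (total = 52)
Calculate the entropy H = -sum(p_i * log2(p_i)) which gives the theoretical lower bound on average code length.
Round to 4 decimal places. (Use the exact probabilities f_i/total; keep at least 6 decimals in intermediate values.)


Per-symbol terms -p_i * log2(p_i) with p_i = f_i/52:
  p = 13/52 = 0.250000: log2(p) = -2.000000, -p*log2(p) = 0.500000
  p = 6/52 = 0.115385: log2(p) = -3.115477, -p*log2(p) = 0.359478
  p = 20/52 = 0.384615: log2(p) = -1.378512, -p*log2(p) = 0.530197
  p = 1/52 = 0.019231: log2(p) = -5.700440, -p*log2(p) = 0.109624
  p = 12/52 = 0.230769: log2(p) = -2.115477, -p*log2(p) = 0.488187
H = 0.500000 + 0.359478 + 0.530197 + 0.109624 + 0.488187 = 1.987486

H = 1.9875 bits/symbol


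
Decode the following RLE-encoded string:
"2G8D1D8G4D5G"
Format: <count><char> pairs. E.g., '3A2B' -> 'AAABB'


Expanding each <count><char> pair:
  2G -> 'GG'
  8D -> 'DDDDDDDD'
  1D -> 'D'
  8G -> 'GGGGGGGG'
  4D -> 'DDDD'
  5G -> 'GGGGG'

Decoded = GGDDDDDDDDDGGGGGGGGDDDDGGGGG


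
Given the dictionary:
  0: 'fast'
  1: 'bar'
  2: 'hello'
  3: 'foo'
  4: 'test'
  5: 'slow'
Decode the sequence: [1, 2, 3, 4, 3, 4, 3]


Look up each index in the dictionary:
  1 -> 'bar'
  2 -> 'hello'
  3 -> 'foo'
  4 -> 'test'
  3 -> 'foo'
  4 -> 'test'
  3 -> 'foo'

Decoded: "bar hello foo test foo test foo"


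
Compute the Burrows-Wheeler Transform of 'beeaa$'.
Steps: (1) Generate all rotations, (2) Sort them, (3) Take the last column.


Rotations (sorted):
  0: $beeaa -> last char: a
  1: a$beea -> last char: a
  2: aa$bee -> last char: e
  3: beeaa$ -> last char: $
  4: eaa$be -> last char: e
  5: eeaa$b -> last char: b


BWT = aae$eb


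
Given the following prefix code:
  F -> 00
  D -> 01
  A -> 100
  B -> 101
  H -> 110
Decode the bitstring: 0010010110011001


Decoding step by step:
Bits 00 -> F
Bits 100 -> A
Bits 101 -> B
Bits 100 -> A
Bits 110 -> H
Bits 01 -> D


Decoded message: FABAHD


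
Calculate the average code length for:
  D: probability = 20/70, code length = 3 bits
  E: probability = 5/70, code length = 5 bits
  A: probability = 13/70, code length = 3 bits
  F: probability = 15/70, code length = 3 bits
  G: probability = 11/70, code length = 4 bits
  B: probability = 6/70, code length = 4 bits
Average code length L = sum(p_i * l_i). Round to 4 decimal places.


Weighted contributions p_i * l_i:
  D: (20/70) * 3 = 60/70
  E: (5/70) * 5 = 25/70
  A: (13/70) * 3 = 39/70
  F: (15/70) * 3 = 45/70
  G: (11/70) * 4 = 44/70
  B: (6/70) * 4 = 24/70
Sum = (60 + 25 + 39 + 45 + 44 + 24)/70 = 237/70

L = 237/70 = 3.3857 bits/symbol


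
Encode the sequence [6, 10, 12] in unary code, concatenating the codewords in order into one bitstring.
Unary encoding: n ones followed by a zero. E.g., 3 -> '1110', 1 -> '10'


Encode each number as n ones followed by a terminating 0:
  6 -> 1111110 (7 bits)
  10 -> 11111111110 (11 bits)
  12 -> 1111111111110 (13 bits)
Total length = 7 + 11 + 13 = 31 bits.

Unary([6, 10, 12]) = 1111110111111111101111111111110 (31 bits)


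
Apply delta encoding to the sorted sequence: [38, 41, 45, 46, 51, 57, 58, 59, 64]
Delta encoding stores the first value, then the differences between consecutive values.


First value: 38
Deltas:
  41 - 38 = 3
  45 - 41 = 4
  46 - 45 = 1
  51 - 46 = 5
  57 - 51 = 6
  58 - 57 = 1
  59 - 58 = 1
  64 - 59 = 5


Delta encoded: [38, 3, 4, 1, 5, 6, 1, 1, 5]


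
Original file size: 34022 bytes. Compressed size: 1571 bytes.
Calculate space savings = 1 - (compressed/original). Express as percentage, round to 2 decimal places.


ratio = compressed/original = 1571/34022 = 0.046176
savings = 1 - ratio = 1 - 0.046176 = 0.953824
as a percentage: 0.953824 * 100 = 95.38%

Space savings = 1 - 1571/34022 = 95.38%


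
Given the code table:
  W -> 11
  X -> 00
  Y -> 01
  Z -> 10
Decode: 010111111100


Decoding:
01 -> Y
01 -> Y
11 -> W
11 -> W
11 -> W
00 -> X


Result: YYWWWX


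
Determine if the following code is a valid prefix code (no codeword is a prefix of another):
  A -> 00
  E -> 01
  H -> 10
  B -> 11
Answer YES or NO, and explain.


Checking each pair (does one codeword prefix another?):
  A='00' vs E='01': no prefix
  A='00' vs H='10': no prefix
  A='00' vs B='11': no prefix
  E='01' vs A='00': no prefix
  E='01' vs H='10': no prefix
  E='01' vs B='11': no prefix
  H='10' vs A='00': no prefix
  H='10' vs E='01': no prefix
  H='10' vs B='11': no prefix
  B='11' vs A='00': no prefix
  B='11' vs E='01': no prefix
  B='11' vs H='10': no prefix
No violation found over all pairs.

YES -- this is a valid prefix code. No codeword is a prefix of any other codeword.


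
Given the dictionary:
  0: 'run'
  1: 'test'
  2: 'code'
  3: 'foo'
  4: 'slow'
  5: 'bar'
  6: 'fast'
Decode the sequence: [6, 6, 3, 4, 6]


Look up each index in the dictionary:
  6 -> 'fast'
  6 -> 'fast'
  3 -> 'foo'
  4 -> 'slow'
  6 -> 'fast'

Decoded: "fast fast foo slow fast"


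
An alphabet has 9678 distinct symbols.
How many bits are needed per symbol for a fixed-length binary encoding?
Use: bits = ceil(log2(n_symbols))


log2(9678) = 13.2405
Bracket: 2^13 = 8192 < 9678 <= 2^14 = 16384
So ceil(log2(9678)) = 14

bits = ceil(log2(9678)) = ceil(13.2405) = 14 bits


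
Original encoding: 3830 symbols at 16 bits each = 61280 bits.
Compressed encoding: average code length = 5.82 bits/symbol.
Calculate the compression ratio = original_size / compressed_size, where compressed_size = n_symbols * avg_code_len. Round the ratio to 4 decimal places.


original_size = n_symbols * orig_bits = 3830 * 16 = 61280 bits
compressed_size = n_symbols * avg_code_len = 3830 * 5.82 = 22290.6 bits
ratio = original_size / compressed_size = 61280 / 22290.6 = 2.7491

Compression ratio = 2.7491


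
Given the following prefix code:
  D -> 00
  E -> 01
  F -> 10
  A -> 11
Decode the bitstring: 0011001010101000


Decoding step by step:
Bits 00 -> D
Bits 11 -> A
Bits 00 -> D
Bits 10 -> F
Bits 10 -> F
Bits 10 -> F
Bits 10 -> F
Bits 00 -> D


Decoded message: DADFFFFD


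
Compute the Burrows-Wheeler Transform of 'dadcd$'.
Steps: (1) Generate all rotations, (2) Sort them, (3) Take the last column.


Rotations (sorted):
  0: $dadcd -> last char: d
  1: adcd$d -> last char: d
  2: cd$dad -> last char: d
  3: d$dadc -> last char: c
  4: dadcd$ -> last char: $
  5: dcd$da -> last char: a


BWT = dddc$a


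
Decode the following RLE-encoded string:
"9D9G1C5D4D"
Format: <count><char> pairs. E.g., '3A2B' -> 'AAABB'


Expanding each <count><char> pair:
  9D -> 'DDDDDDDDD'
  9G -> 'GGGGGGGGG'
  1C -> 'C'
  5D -> 'DDDDD'
  4D -> 'DDDD'

Decoded = DDDDDDDDDGGGGGGGGGCDDDDDDDDD


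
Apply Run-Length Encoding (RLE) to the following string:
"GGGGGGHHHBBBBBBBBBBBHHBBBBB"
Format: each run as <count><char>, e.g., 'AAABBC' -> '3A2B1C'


Scanning runs left to right:
  i=0: run of 'G' x 6 -> '6G'
  i=6: run of 'H' x 3 -> '3H'
  i=9: run of 'B' x 11 -> '11B'
  i=20: run of 'H' x 2 -> '2H'
  i=22: run of 'B' x 5 -> '5B'

RLE = 6G3H11B2H5B


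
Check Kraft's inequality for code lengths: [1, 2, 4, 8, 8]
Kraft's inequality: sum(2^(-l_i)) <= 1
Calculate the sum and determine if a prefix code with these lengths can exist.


Sum = 2^(-1) + 2^(-2) + 2^(-4) + 2^(-8) + 2^(-8)
    = 0.5 + 0.25 + 0.0625 + 0.00390625 + 0.00390625
    = 210/256 = 0.8203125
Since 0.8203125 <= 1, Kraft's inequality IS satisfied.
A prefix code with these lengths CAN exist.

Kraft sum = 0.8203125. Satisfied.


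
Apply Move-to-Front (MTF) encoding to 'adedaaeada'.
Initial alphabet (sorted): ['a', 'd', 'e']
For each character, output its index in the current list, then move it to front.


MTF encoding:
'a': index 0 in ['a', 'd', 'e'] -> ['a', 'd', 'e']
'd': index 1 in ['a', 'd', 'e'] -> ['d', 'a', 'e']
'e': index 2 in ['d', 'a', 'e'] -> ['e', 'd', 'a']
'd': index 1 in ['e', 'd', 'a'] -> ['d', 'e', 'a']
'a': index 2 in ['d', 'e', 'a'] -> ['a', 'd', 'e']
'a': index 0 in ['a', 'd', 'e'] -> ['a', 'd', 'e']
'e': index 2 in ['a', 'd', 'e'] -> ['e', 'a', 'd']
'a': index 1 in ['e', 'a', 'd'] -> ['a', 'e', 'd']
'd': index 2 in ['a', 'e', 'd'] -> ['d', 'a', 'e']
'a': index 1 in ['d', 'a', 'e'] -> ['a', 'd', 'e']


Output: [0, 1, 2, 1, 2, 0, 2, 1, 2, 1]


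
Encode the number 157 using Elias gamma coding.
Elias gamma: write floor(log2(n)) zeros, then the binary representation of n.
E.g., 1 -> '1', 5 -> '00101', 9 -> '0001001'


num_bits = floor(log2(157)) + 1 = 8
leading_zeros = num_bits - 1 = 7
binary(157) = 10011101

Elias gamma(157) = '0000000' + '10011101' = 000000010011101 (15 bits)


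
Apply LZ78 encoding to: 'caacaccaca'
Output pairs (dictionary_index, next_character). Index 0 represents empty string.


LZ78 encoding steps:
Dictionary: {0: ''}
Step 1: w='' (idx 0), next='c' -> output (0, 'c'), add 'c' as idx 1
Step 2: w='' (idx 0), next='a' -> output (0, 'a'), add 'a' as idx 2
Step 3: w='a' (idx 2), next='c' -> output (2, 'c'), add 'ac' as idx 3
Step 4: w='ac' (idx 3), next='c' -> output (3, 'c'), add 'acc' as idx 4
Step 5: w='ac' (idx 3), next='a' -> output (3, 'a'), add 'aca' as idx 5


Encoded: [(0, 'c'), (0, 'a'), (2, 'c'), (3, 'c'), (3, 'a')]


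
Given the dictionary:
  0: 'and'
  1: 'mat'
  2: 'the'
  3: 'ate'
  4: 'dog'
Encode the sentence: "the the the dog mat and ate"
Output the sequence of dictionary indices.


Look up each word in the dictionary:
  'the' -> 2
  'the' -> 2
  'the' -> 2
  'dog' -> 4
  'mat' -> 1
  'and' -> 0
  'ate' -> 3

Encoded: [2, 2, 2, 4, 1, 0, 3]


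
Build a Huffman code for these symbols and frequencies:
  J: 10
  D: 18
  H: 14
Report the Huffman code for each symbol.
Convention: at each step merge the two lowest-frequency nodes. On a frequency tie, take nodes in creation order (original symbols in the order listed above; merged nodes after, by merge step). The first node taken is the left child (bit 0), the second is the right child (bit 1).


Huffman tree construction:
Step 1: Merge J(10) + H(14) = 24
Step 2: Merge D(18) + (J+H)(24) = 42
Read each symbol's code off the tree from the root (left child = 0, right child = 1).

Codes:
  J: 10 (length 2)
  D: 0 (length 1)
  H: 11 (length 2)
Average code length: 66/42 = 1.5714 bits/symbol


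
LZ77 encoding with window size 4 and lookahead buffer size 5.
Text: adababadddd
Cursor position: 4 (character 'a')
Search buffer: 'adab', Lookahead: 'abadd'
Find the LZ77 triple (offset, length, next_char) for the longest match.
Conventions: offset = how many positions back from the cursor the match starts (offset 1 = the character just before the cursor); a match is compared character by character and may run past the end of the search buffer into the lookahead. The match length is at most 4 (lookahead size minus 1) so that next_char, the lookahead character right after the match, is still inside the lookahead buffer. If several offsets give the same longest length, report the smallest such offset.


Try each offset into the search buffer:
  offset=1 (pos 3, char 'b'): match length 0
  offset=2 (pos 2, char 'a'): match length 3
  offset=3 (pos 1, char 'd'): match length 0
  offset=4 (pos 0, char 'a'): match length 1
Longest match has length 3 at offset 2.
next_char = character at position 4 + 3 = 7 -> 'd'

Best match: offset=2, length=3 (matching 'aba' starting at position 2)
LZ77 triple: (2, 3, 'd')


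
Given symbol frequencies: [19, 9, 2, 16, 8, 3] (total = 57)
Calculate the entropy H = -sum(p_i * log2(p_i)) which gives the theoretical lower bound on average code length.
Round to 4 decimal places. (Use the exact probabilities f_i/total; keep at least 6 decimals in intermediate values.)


Per-symbol terms -p_i * log2(p_i) with p_i = f_i/57:
  p = 19/57 = 0.333333: log2(p) = -1.584963, -p*log2(p) = 0.528321
  p = 9/57 = 0.157895: log2(p) = -2.662965, -p*log2(p) = 0.420468
  p = 2/57 = 0.035088: log2(p) = -4.832890, -p*log2(p) = 0.169575
  p = 16/57 = 0.280702: log2(p) = -1.832890, -p*log2(p) = 0.514495
  p = 8/57 = 0.140351: log2(p) = -2.832890, -p*log2(p) = 0.397599
  p = 3/57 = 0.052632: log2(p) = -4.247928, -p*log2(p) = 0.223575
H = 0.528321 + 0.420468 + 0.169575 + 0.514495 + 0.397599 + 0.223575 = 2.254033

H = 2.254 bits/symbol


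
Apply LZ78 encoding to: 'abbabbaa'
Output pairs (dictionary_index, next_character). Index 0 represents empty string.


LZ78 encoding steps:
Dictionary: {0: ''}
Step 1: w='' (idx 0), next='a' -> output (0, 'a'), add 'a' as idx 1
Step 2: w='' (idx 0), next='b' -> output (0, 'b'), add 'b' as idx 2
Step 3: w='b' (idx 2), next='a' -> output (2, 'a'), add 'ba' as idx 3
Step 4: w='b' (idx 2), next='b' -> output (2, 'b'), add 'bb' as idx 4
Step 5: w='a' (idx 1), next='a' -> output (1, 'a'), add 'aa' as idx 5


Encoded: [(0, 'a'), (0, 'b'), (2, 'a'), (2, 'b'), (1, 'a')]


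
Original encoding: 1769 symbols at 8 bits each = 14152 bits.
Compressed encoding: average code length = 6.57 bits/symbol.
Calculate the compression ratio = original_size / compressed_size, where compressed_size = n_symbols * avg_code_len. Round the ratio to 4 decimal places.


original_size = n_symbols * orig_bits = 1769 * 8 = 14152 bits
compressed_size = n_symbols * avg_code_len = 1769 * 6.57 = 11622.33 bits
ratio = original_size / compressed_size = 14152 / 11622.33 = 1.2177

Compression ratio = 1.2177


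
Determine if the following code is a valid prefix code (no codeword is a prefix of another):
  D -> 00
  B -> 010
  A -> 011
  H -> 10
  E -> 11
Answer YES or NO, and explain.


Checking each pair (does one codeword prefix another?):
  D='00' vs B='010': no prefix
  D='00' vs A='011': no prefix
  D='00' vs H='10': no prefix
  D='00' vs E='11': no prefix
  B='010' vs D='00': no prefix
  B='010' vs A='011': no prefix
  B='010' vs H='10': no prefix
  B='010' vs E='11': no prefix
  A='011' vs D='00': no prefix
  A='011' vs B='010': no prefix
  A='011' vs H='10': no prefix
  A='011' vs E='11': no prefix
  H='10' vs D='00': no prefix
  H='10' vs B='010': no prefix
  H='10' vs A='011': no prefix
  H='10' vs E='11': no prefix
  E='11' vs D='00': no prefix
  E='11' vs B='010': no prefix
  E='11' vs A='011': no prefix
  E='11' vs H='10': no prefix
No violation found over all pairs.

YES -- this is a valid prefix code. No codeword is a prefix of any other codeword.
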